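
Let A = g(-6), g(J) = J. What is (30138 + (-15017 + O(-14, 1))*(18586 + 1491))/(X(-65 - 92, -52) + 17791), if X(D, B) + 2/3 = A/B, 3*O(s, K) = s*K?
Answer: -23521669366/1387655 ≈ -16951.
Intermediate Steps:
A = -6
O(s, K) = K*s/3 (O(s, K) = (s*K)/3 = (K*s)/3 = K*s/3)
X(D, B) = -2/3 - 6/B
(30138 + (-15017 + O(-14, 1))*(18586 + 1491))/(X(-65 - 92, -52) + 17791) = (30138 + (-15017 + (1/3)*1*(-14))*(18586 + 1491))/((-2/3 - 6/(-52)) + 17791) = (30138 + (-15017 - 14/3)*20077)/((-2/3 - 6*(-1/52)) + 17791) = (30138 - 45065/3*20077)/((-2/3 + 3/26) + 17791) = (30138 - 904770005/3)/(-43/78 + 17791) = -904679591/(3*1387655/78) = -904679591/3*78/1387655 = -23521669366/1387655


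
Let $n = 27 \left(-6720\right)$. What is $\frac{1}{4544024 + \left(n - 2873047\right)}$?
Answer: $\frac{1}{1489537} \approx 6.7135 \cdot 10^{-7}$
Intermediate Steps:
$n = -181440$
$\frac{1}{4544024 + \left(n - 2873047\right)} = \frac{1}{4544024 - 3054487} = \frac{1}{1489537}$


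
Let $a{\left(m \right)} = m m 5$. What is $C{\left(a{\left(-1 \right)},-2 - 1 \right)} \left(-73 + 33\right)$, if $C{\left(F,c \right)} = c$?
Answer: $120$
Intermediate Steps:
$a{\left(m \right)} = 5 m^{2}$ ($a{\left(m \right)} = m^{2} \cdot 5 = 5 m^{2}$)
$C{\left(a{\left(-1 \right)},-2 - 1 \right)} \left(-73 + 33\right) = \left(-2 - 1\right) \left(-73 + 33\right) = \left(-3\right) \left(-40\right) = 120$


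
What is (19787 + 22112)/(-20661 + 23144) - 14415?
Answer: -2750042/191 ≈ -14398.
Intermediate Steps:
(19787 + 22112)/(-20661 + 23144) - 14415 = 41899/2483 - 14415 = 41899*(1/2483) - 14415 = 3223/191 - 14415 = -2750042/191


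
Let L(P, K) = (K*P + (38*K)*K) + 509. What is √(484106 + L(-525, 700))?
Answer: √18737115 ≈ 4328.6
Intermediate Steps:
L(P, K) = 509 + 38*K² + K*P (L(P, K) = (K*P + 38*K²) + 509 = (38*K² + K*P) + 509 = 509 + 38*K² + K*P)
√(484106 + L(-525, 700)) = √(484106 + (509 + 38*700² + 700*(-525))) = √(484106 + (509 + 38*490000 - 367500)) = √(484106 + (509 + 18620000 - 367500)) = √(484106 + 18253009) = √18737115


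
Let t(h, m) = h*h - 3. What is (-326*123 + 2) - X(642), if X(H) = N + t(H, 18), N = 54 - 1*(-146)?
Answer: -452457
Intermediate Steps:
N = 200 (N = 54 + 146 = 200)
t(h, m) = -3 + h² (t(h, m) = h² - 3 = -3 + h²)
X(H) = 197 + H² (X(H) = 200 + (-3 + H²) = 197 + H²)
(-326*123 + 2) - X(642) = (-326*123 + 2) - (197 + 642²) = (-40098 + 2) - (197 + 412164) = -40096 - 1*412361 = -40096 - 412361 = -452457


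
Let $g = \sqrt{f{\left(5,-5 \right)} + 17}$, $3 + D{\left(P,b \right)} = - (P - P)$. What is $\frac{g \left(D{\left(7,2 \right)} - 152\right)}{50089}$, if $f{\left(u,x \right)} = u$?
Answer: $- \frac{155 \sqrt{22}}{50089} \approx -0.014514$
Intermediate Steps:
$D{\left(P,b \right)} = -3$ ($D{\left(P,b \right)} = -3 - \left(P - P\right) = -3 - 0 = -3 + 0 = -3$)
$g = \sqrt{22}$ ($g = \sqrt{5 + 17} = \sqrt{22} \approx 4.6904$)
$\frac{g \left(D{\left(7,2 \right)} - 152\right)}{50089} = \frac{\sqrt{22} \left(-3 - 152\right)}{50089} = \sqrt{22} \left(-155\right) \frac{1}{50089} = - 155 \sqrt{22} \cdot \frac{1}{50089} = - \frac{155 \sqrt{22}}{50089}$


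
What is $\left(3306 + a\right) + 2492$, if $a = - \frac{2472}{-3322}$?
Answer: $\frac{9631714}{1661} \approx 5798.7$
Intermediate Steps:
$a = \frac{1236}{1661}$ ($a = \left(-2472\right) \left(- \frac{1}{3322}\right) = \frac{1236}{1661} \approx 0.74413$)
$\left(3306 + a\right) + 2492 = \left(3306 + \frac{1236}{1661}\right) + 2492 = \frac{5492502}{1661} + 2492 = \frac{9631714}{1661}$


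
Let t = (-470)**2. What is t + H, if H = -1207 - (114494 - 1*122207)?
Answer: 227406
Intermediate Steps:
t = 220900
H = 6506 (H = -1207 - (114494 - 122207) = -1207 - 1*(-7713) = -1207 + 7713 = 6506)
t + H = 220900 + 6506 = 227406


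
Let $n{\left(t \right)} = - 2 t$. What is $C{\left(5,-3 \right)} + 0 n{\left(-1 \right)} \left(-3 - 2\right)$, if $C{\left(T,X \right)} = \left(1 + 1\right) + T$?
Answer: $7$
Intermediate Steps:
$C{\left(T,X \right)} = 2 + T$
$C{\left(5,-3 \right)} + 0 n{\left(-1 \right)} \left(-3 - 2\right) = \left(2 + 5\right) + 0 \left(-2\right) \left(-1\right) \left(-3 - 2\right) = 7 + 0 \cdot 2 \left(-5\right) = 7 + 0 \left(-10\right) = 7 + 0 = 7$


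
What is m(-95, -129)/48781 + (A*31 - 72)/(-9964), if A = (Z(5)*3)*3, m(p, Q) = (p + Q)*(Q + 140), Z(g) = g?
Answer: -89088559/486053884 ≈ -0.18329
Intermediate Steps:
m(p, Q) = (140 + Q)*(Q + p) (m(p, Q) = (Q + p)*(140 + Q) = (140 + Q)*(Q + p))
A = 45 (A = (5*3)*3 = 15*3 = 45)
m(-95, -129)/48781 + (A*31 - 72)/(-9964) = ((-129)**2 + 140*(-129) + 140*(-95) - 129*(-95))/48781 + (45*31 - 72)/(-9964) = (16641 - 18060 - 13300 + 12255)*(1/48781) + (1395 - 72)*(-1/9964) = -2464*1/48781 + 1323*(-1/9964) = -2464/48781 - 1323/9964 = -89088559/486053884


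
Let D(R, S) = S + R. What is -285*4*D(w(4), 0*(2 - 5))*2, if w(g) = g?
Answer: -9120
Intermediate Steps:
D(R, S) = R + S
-285*4*D(w(4), 0*(2 - 5))*2 = -285*4*(4 + 0*(2 - 5))*2 = -285*4*(4 + 0*(-3))*2 = -285*4*(4 + 0)*2 = -285*4*4*2 = -4560*2 = -285*32 = -9120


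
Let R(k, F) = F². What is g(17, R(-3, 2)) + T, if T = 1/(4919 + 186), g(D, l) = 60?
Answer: 306301/5105 ≈ 60.000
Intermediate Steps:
T = 1/5105 ≈ 0.00019589
g(17, R(-3, 2)) + T = 60 + 1/5105 = 306301/5105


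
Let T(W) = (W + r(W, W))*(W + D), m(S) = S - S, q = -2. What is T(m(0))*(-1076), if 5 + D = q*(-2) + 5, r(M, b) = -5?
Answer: 21520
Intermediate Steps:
m(S) = 0
D = 4 (D = -5 + (-2*(-2) + 5) = -5 + (4 + 5) = -5 + 9 = 4)
T(W) = (-5 + W)*(4 + W) (T(W) = (W - 5)*(W + 4) = (-5 + W)*(4 + W))
T(m(0))*(-1076) = (-20 + 0² - 1*0)*(-1076) = (-20 + 0 + 0)*(-1076) = -20*(-1076) = 21520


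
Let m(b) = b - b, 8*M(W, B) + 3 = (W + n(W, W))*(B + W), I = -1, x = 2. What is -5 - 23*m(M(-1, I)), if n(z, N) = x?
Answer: -5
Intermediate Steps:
n(z, N) = 2
M(W, B) = -3/8 + (2 + W)*(B + W)/8 (M(W, B) = -3/8 + ((W + 2)*(B + W))/8 = -3/8 + ((2 + W)*(B + W))/8 = -3/8 + (2 + W)*(B + W)/8)
m(b) = 0
-5 - 23*m(M(-1, I)) = -5 - 23*0 = -5 + 0 = -5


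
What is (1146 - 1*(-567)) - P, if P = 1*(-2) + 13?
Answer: 1702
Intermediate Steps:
P = 11 (P = -2 + 13 = 11)
(1146 - 1*(-567)) - P = (1146 - 1*(-567)) - 1*11 = (1146 + 567) - 11 = 1713 - 11 = 1702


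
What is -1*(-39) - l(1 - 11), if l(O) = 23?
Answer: 16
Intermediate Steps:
-1*(-39) - l(1 - 11) = -1*(-39) - 1*23 = 39 - 23 = 16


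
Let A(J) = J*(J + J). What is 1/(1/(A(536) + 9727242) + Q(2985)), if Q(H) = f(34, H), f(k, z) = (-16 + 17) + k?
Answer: 10301834/360564191 ≈ 0.028571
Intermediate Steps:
f(k, z) = 1 + k
Q(H) = 35 (Q(H) = 1 + 34 = 35)
A(J) = 2*J² (A(J) = J*(2*J) = 2*J²)
1/(1/(A(536) + 9727242) + Q(2985)) = 1/(1/(2*536² + 9727242) + 35) = 1/(1/(2*287296 + 9727242) + 35) = 1/(1/(574592 + 9727242) + 35) = 1/(1/10301834 + 35) = 1/(360564191/10301834) = 10301834/360564191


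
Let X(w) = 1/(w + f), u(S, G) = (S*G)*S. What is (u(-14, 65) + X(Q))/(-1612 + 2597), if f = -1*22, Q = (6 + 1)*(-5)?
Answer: 726179/56145 ≈ 12.934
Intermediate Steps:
Q = -35 (Q = 7*(-5) = -35)
u(S, G) = G*S² (u(S, G) = (G*S)*S = G*S²)
f = -22
X(w) = 1/(-22 + w) (X(w) = 1/(w - 22) = 1/(-22 + w))
(u(-14, 65) + X(Q))/(-1612 + 2597) = (65*(-14)² + 1/(-22 - 35))/(-1612 + 2597) = (65*196 + 1/(-57))/985 = (12740 - 1/57)*(1/985) = (726179/57)*(1/985) = 726179/56145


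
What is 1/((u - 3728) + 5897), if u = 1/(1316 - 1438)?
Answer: 122/264617 ≈ 0.00046104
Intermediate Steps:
u = -1/122 (u = 1/(-122) = -1/122 ≈ -0.0081967)
1/((u - 3728) + 5897) = 1/((-1/122 - 3728) + 5897) = 1/(-454817/122 + 5897) = 1/(264617/122) = 122/264617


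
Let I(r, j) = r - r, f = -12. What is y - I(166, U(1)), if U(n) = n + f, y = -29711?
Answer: -29711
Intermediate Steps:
U(n) = -12 + n (U(n) = n - 12 = -12 + n)
I(r, j) = 0
y - I(166, U(1)) = -29711 - 1*0 = -29711 + 0 = -29711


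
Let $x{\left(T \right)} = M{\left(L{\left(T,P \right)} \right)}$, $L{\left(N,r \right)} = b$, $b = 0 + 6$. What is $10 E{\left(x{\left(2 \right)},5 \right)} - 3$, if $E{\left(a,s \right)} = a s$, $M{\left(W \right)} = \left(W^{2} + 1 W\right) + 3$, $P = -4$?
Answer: $2247$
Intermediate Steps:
$b = 6$
$L{\left(N,r \right)} = 6$
$M{\left(W \right)} = 3 + W + W^{2}$ ($M{\left(W \right)} = \left(W^{2} + W\right) + 3 = \left(W + W^{2}\right) + 3 = 3 + W + W^{2}$)
$x{\left(T \right)} = 45$ ($x{\left(T \right)} = 3 + 6 + 6^{2} = 3 + 6 + 36 = 45$)
$10 E{\left(x{\left(2 \right)},5 \right)} - 3 = 10 \cdot 45 \cdot 5 - 3 = 10 \cdot 225 - 3 = 2250 - 3 = 2247$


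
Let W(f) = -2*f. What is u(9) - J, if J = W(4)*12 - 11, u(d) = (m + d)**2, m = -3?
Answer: 143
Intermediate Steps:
u(d) = (-3 + d)**2
J = -107 (J = -2*4*12 - 11 = -8*12 - 11 = -96 - 11 = -107)
u(9) - J = (-3 + 9)**2 - 1*(-107) = 6**2 + 107 = 36 + 107 = 143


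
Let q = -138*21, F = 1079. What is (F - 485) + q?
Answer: -2304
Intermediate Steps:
q = -2898
(F - 485) + q = (1079 - 485) - 2898 = 594 - 2898 = -2304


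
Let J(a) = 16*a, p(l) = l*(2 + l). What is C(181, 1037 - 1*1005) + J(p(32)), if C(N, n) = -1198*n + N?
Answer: -20747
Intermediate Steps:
C(N, n) = N - 1198*n
C(181, 1037 - 1*1005) + J(p(32)) = (181 - 1198*(1037 - 1*1005)) + 16*(32*(2 + 32)) = (181 - 1198*(1037 - 1005)) + 16*(32*34) = (181 - 1198*32) + 16*1088 = (181 - 38336) + 17408 = -38155 + 17408 = -20747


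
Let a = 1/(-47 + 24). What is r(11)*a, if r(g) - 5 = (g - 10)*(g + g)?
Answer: -27/23 ≈ -1.1739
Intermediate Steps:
r(g) = 5 + 2*g*(-10 + g) (r(g) = 5 + (g - 10)*(g + g) = 5 + (-10 + g)*(2*g) = 5 + 2*g*(-10 + g))
a = -1/23 (a = 1/(-23) = -1/23 ≈ -0.043478)
r(11)*a = (5 - 20*11 + 2*11**2)*(-1/23) = (5 - 220 + 2*121)*(-1/23) = (5 - 220 + 242)*(-1/23) = 27*(-1/23) = -27/23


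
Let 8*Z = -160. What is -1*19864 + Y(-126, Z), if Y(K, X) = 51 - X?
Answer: -19793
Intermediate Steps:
Z = -20 (Z = (1/8)*(-160) = -20)
-1*19864 + Y(-126, Z) = -1*19864 + (51 - 1*(-20)) = -19864 + (51 + 20) = -19864 + 71 = -19793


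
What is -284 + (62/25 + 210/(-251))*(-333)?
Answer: -5215996/6275 ≈ -831.23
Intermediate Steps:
-284 + (62/25 + 210/(-251))*(-333) = -284 + (62*(1/25) + 210*(-1/251))*(-333) = -284 + (62/25 - 210/251)*(-333) = -284 + (10312/6275)*(-333) = -284 - 3433896/6275 = -5215996/6275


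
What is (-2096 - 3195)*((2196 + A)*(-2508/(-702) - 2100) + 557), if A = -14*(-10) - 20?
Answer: 77059744267/3 ≈ 2.5687e+10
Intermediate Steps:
A = 120 (A = 140 - 20 = 120)
(-2096 - 3195)*((2196 + A)*(-2508/(-702) - 2100) + 557) = (-2096 - 3195)*((2196 + 120)*(-2508/(-702) - 2100) + 557) = -5291*(2316*(-2508*(-1/702) - 2100) + 557) = -5291*(2316*(418/117 - 2100) + 557) = -5291*(2316*(-245282/117) + 557) = -5291*(-189357704/39 + 557) = -5291*(-189335981/39) = 77059744267/3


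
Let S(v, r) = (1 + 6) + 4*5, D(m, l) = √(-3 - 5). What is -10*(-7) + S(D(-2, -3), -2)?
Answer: 97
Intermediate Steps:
D(m, l) = 2*I*√2 (D(m, l) = √(-8) = 2*I*√2)
S(v, r) = 27 (S(v, r) = 7 + 20 = 27)
-10*(-7) + S(D(-2, -3), -2) = -10*(-7) + 27 = 70 + 27 = 97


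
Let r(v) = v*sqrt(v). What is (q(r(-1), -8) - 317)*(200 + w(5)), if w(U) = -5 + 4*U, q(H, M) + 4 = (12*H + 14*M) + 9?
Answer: -91160 - 2580*I ≈ -91160.0 - 2580.0*I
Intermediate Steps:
r(v) = v**(3/2)
q(H, M) = 5 + 12*H + 14*M (q(H, M) = -4 + ((12*H + 14*M) + 9) = -4 + (9 + 12*H + 14*M) = 5 + 12*H + 14*M)
(q(r(-1), -8) - 317)*(200 + w(5)) = ((5 + 12*(-1)**(3/2) + 14*(-8)) - 317)*(200 + (-5 + 4*5)) = ((5 + 12*(-I) - 112) - 317)*(200 + (-5 + 20)) = ((5 - 12*I - 112) - 317)*(200 + 15) = ((-107 - 12*I) - 317)*215 = (-424 - 12*I)*215 = -91160 - 2580*I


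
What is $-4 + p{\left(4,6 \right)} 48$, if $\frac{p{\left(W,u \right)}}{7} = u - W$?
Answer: $668$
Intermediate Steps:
$p{\left(W,u \right)} = - 7 W + 7 u$ ($p{\left(W,u \right)} = 7 \left(u - W\right) = - 7 W + 7 u$)
$-4 + p{\left(4,6 \right)} 48 = -4 + \left(\left(-7\right) 4 + 7 \cdot 6\right) 48 = -4 + \left(-28 + 42\right) 48 = -4 + 14 \cdot 48 = -4 + 672 = 668$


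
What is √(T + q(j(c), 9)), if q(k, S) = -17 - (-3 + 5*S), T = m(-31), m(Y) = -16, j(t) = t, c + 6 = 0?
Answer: 5*I*√3 ≈ 8.6602*I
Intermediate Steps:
c = -6 (c = -6 + 0 = -6)
T = -16
q(k, S) = -14 - 5*S (q(k, S) = -17 + (3 - 5*S) = -14 - 5*S)
√(T + q(j(c), 9)) = √(-16 + (-14 - 5*9)) = √(-16 + (-14 - 45)) = √(-16 - 59) = √(-75) = 5*I*√3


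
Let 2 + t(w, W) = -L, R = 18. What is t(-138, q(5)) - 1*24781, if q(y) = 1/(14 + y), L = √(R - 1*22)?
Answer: -24783 - 2*I ≈ -24783.0 - 2.0*I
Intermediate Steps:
L = 2*I (L = √(18 - 1*22) = √(18 - 22) = √(-4) = 2*I ≈ 2.0*I)
t(w, W) = -2 - 2*I
t(-138, q(5)) - 1*24781 = (-2 - 2*I) - 1*24781 = (-2 - 2*I) - 24781 = -24783 - 2*I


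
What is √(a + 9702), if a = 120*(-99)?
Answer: 33*I*√2 ≈ 46.669*I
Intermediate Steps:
a = -11880
√(a + 9702) = √(-11880 + 9702) = √(-2178) = 33*I*√2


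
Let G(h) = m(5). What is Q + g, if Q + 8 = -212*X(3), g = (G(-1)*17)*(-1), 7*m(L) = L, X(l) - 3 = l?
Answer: -9045/7 ≈ -1292.1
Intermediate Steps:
X(l) = 3 + l
m(L) = L/7
G(h) = 5/7 (G(h) = (1/7)*5 = 5/7)
g = -85/7 (g = ((5/7)*17)*(-1) = (85/7)*(-1) = -85/7 ≈ -12.143)
Q = -1280 (Q = -8 - 212*(3 + 3) = -8 - 212*6 = -8 - 1272 = -1280)
Q + g = -1280 - 85/7 = -9045/7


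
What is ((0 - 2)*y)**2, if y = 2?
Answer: 16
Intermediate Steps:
((0 - 2)*y)**2 = ((0 - 2)*2)**2 = (-2*2)**2 = (-4)**2 = 16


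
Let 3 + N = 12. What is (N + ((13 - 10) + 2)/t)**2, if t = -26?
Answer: 52441/676 ≈ 77.575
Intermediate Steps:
N = 9 (N = -3 + 12 = 9)
(N + ((13 - 10) + 2)/t)**2 = (9 + ((13 - 10) + 2)/(-26))**2 = (9 + (3 + 2)*(-1/26))**2 = (9 + 5*(-1/26))**2 = (9 - 5/26)**2 = (229/26)**2 = 52441/676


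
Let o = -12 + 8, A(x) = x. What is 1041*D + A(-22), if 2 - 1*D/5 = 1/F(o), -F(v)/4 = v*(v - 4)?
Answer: 1334869/128 ≈ 10429.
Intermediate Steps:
o = -4
F(v) = -4*v*(-4 + v) (F(v) = -4*v*(v - 4) = -4*v*(-4 + v))
D = 1285/128 (D = 10 - 5*(-1/(16*(4 - 1*(-4)))) = 10 - 5*(-1/(16*(4 + 4))) = 10 - 5/(4*(-4)*8) = 10 - 5/(-128) = 10 - 5*(-1/128) = 10 + 5/128 = 1285/128 ≈ 10.039)
1041*D + A(-22) = 1041*(1285/128) - 22 = 1337685/128 - 22 = 1334869/128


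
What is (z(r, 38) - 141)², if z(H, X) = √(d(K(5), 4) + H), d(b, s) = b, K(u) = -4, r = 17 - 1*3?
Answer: (141 - √10)² ≈ 18999.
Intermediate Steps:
r = 14 (r = 17 - 3 = 14)
z(H, X) = √(-4 + H)
(z(r, 38) - 141)² = (√(-4 + 14) - 141)² = (√10 - 141)² = (-141 + √10)²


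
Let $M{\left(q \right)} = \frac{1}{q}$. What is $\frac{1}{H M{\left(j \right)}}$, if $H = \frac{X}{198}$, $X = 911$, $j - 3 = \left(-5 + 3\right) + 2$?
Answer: $\frac{594}{911} \approx 0.65203$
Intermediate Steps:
$j = 3$ ($j = 3 + \left(\left(-5 + 3\right) + 2\right) = 3 + \left(-2 + 2\right) = 3 + 0 = 3$)
$H = \frac{911}{198} \approx 4.601$
$\frac{1}{H M{\left(j \right)}} = \frac{1}{\frac{911}{198} \cdot \frac{1}{3}} = \frac{1}{\frac{911}{594}} = \frac{594}{911}$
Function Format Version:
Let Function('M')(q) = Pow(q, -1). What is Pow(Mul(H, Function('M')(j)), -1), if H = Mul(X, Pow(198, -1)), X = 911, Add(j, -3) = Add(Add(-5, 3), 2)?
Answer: Rational(594, 911) ≈ 0.65203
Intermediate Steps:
j = 3 (j = Add(3, Add(Add(-5, 3), 2)) = Add(3, Add(-2, 2)) = Add(3, 0) = 3)
H = Rational(911, 198) (H = Mul(911, Pow(198, -1)) = Mul(911, Rational(1, 198)) = Rational(911, 198) ≈ 4.6010)
Pow(Mul(H, Function('M')(j)), -1) = Pow(Mul(Rational(911, 198), Pow(3, -1)), -1) = Pow(Mul(Rational(911, 198), Rational(1, 3)), -1) = Pow(Rational(911, 594), -1) = Rational(594, 911)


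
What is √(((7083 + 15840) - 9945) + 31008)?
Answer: √43986 ≈ 209.73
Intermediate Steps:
√(((7083 + 15840) - 9945) + 31008) = √((22923 - 9945) + 31008) = √(12978 + 31008) = √43986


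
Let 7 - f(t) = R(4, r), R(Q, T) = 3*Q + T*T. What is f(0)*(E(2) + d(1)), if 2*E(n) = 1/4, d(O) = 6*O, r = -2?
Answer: -441/8 ≈ -55.125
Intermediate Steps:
E(n) = 1/8 (E(n) = (1/2)/4 = (1/2)*(1/4) = 1/8)
R(Q, T) = T**2 + 3*Q (R(Q, T) = 3*Q + T**2 = T**2 + 3*Q)
f(t) = -9 (f(t) = 7 - ((-2)**2 + 3*4) = 7 - (4 + 12) = 7 - 1*16 = 7 - 16 = -9)
f(0)*(E(2) + d(1)) = -9*(1/8 + 6*1) = -9*(1/8 + 6) = -9*49/8 = -441/8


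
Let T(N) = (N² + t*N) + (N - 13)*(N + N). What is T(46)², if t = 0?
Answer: 26543104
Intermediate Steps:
T(N) = N² + 2*N*(-13 + N) (T(N) = (N² + 0*N) + (N - 13)*(N + N) = (N² + 0) + (-13 + N)*(2*N) = N² + 2*N*(-13 + N))
T(46)² = (46*(-26 + 3*46))² = (46*(-26 + 138))² = (46*112)² = 5152² = 26543104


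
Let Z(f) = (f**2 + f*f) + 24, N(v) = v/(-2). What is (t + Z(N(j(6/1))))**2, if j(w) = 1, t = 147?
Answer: 117649/4 ≈ 29412.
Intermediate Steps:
N(v) = -v/2 (N(v) = v*(-1/2) = -v/2)
Z(f) = 24 + 2*f**2 (Z(f) = (f**2 + f**2) + 24 = 2*f**2 + 24 = 24 + 2*f**2)
(t + Z(N(j(6/1))))**2 = (147 + (24 + 2*(-1/2*1)**2))**2 = (147 + (24 + 2*(-1/2)**2))**2 = (147 + (24 + 2*(1/4)))**2 = (147 + (24 + 1/2))**2 = (147 + 49/2)**2 = (343/2)**2 = 117649/4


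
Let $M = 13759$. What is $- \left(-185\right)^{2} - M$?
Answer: $-47984$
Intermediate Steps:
$- \left(-185\right)^{2} - M = - \left(-185\right)^{2} - 13759 = \left(-1\right) 34225 - 13759 = -34225 - 13759 = -47984$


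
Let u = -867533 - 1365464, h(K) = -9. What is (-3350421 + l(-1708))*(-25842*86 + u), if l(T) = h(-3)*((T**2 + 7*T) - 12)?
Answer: 131426033391765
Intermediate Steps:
l(T) = 108 - 63*T - 9*T**2 (l(T) = -9*((T**2 + 7*T) - 12) = -9*(-12 + T**2 + 7*T) = 108 - 63*T - 9*T**2)
u = -2232997
(-3350421 + l(-1708))*(-25842*86 + u) = (-3350421 + (108 - 63*(-1708) - 9*(-1708)**2))*(-25842*86 - 2232997) = (-3350421 + (108 + 107604 - 9*2917264))*(-2222412 - 2232997) = (-3350421 + (108 + 107604 - 26255376))*(-4455409) = (-3350421 - 26147664)*(-4455409) = -29498085*(-4455409) = 131426033391765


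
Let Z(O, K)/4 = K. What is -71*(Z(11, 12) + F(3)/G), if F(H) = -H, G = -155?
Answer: -528453/155 ≈ -3409.4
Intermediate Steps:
Z(O, K) = 4*K
-71*(Z(11, 12) + F(3)/G) = -71*(4*12 - 1*3/(-155)) = -71*(48 - 3*(-1/155)) = -71*(48 + 3/155) = -71*7443/155 = -528453/155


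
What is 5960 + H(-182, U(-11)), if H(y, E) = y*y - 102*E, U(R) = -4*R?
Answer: 34596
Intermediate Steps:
H(y, E) = y² - 102*E
5960 + H(-182, U(-11)) = 5960 + ((-182)² - (-408)*(-11)) = 5960 + (33124 - 102*44) = 5960 + (33124 - 4488) = 5960 + 28636 = 34596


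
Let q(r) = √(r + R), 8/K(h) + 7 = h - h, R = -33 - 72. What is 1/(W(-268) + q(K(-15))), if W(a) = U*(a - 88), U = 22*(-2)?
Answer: 109648/1717527015 - I*√5201/1717527015 ≈ 6.3841e-5 - 4.1989e-8*I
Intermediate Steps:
U = -44
W(a) = 3872 - 44*a (W(a) = -44*(a - 88) = -44*(-88 + a) = 3872 - 44*a)
R = -105
K(h) = -8/7 (K(h) = 8/(-7 + (h - h)) = 8/(-7 + 0) = 8/(-7) = 8*(-⅐) = -8/7)
q(r) = √(-105 + r) (q(r) = √(r - 105) = √(-105 + r))
1/(W(-268) + q(K(-15))) = 1/((3872 - 44*(-268)) + √(-105 - 8/7)) = 1/((3872 + 11792) + √(-743/7)) = 1/(15664 + I*√5201/7)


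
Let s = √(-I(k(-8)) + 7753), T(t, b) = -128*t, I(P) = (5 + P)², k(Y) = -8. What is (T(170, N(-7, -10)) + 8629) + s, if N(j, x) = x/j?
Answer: -13043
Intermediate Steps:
s = 88 (s = √(-(5 - 8)² + 7753) = √(-1*(-3)² + 7753) = √(-1*9 + 7753) = √(-9 + 7753) = √7744 = 88)
(T(170, N(-7, -10)) + 8629) + s = (-128*170 + 8629) + 88 = (-21760 + 8629) + 88 = -13131 + 88 = -13043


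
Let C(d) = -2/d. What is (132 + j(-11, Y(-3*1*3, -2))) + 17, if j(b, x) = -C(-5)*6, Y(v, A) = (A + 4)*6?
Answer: 733/5 ≈ 146.60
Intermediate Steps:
Y(v, A) = 24 + 6*A (Y(v, A) = (4 + A)*6 = 24 + 6*A)
j(b, x) = -12/5 (j(b, x) = -(-2)/(-5)*6 = -(-2)*(-1)/5*6 = -1*⅖*6 = -⅖*6 = -12/5)
(132 + j(-11, Y(-3*1*3, -2))) + 17 = (132 - 12/5) + 17 = 648/5 + 17 = 733/5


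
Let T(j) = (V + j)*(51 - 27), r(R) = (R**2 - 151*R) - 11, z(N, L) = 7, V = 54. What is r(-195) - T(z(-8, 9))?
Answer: 65995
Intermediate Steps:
r(R) = -11 + R**2 - 151*R
T(j) = 1296 + 24*j (T(j) = (54 + j)*(51 - 27) = (54 + j)*24 = 1296 + 24*j)
r(-195) - T(z(-8, 9)) = (-11 + (-195)**2 - 151*(-195)) - (1296 + 24*7) = (-11 + 38025 + 29445) - (1296 + 168) = 67459 - 1*1464 = 67459 - 1464 = 65995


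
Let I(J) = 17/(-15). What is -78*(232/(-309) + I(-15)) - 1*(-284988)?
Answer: 146844506/515 ≈ 2.8514e+5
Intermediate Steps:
I(J) = -17/15 (I(J) = 17*(-1/15) = -17/15)
-78*(232/(-309) + I(-15)) - 1*(-284988) = -78*(232/(-309) - 17/15) - 1*(-284988) = -78*(232*(-1/309) - 17/15) + 284988 = -78*(-232/309 - 17/15) + 284988 = -78*(-2911/1545) + 284988 = 75686/515 + 284988 = 146844506/515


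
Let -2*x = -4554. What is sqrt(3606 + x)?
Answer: sqrt(5883) ≈ 76.701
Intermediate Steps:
x = 2277 (x = -1/2*(-4554) = 2277)
sqrt(3606 + x) = sqrt(3606 + 2277) = sqrt(5883)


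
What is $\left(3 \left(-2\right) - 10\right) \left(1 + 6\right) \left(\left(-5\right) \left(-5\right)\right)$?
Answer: $-2800$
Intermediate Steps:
$\left(3 \left(-2\right) - 10\right) \left(1 + 6\right) \left(\left(-5\right) \left(-5\right)\right) = \left(-6 - 10\right) 7 \cdot 25 = \left(-16\right) 175 = -2800$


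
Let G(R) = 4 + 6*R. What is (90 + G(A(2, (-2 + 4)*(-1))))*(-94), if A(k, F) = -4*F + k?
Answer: -14476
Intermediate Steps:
A(k, F) = k - 4*F
(90 + G(A(2, (-2 + 4)*(-1))))*(-94) = (90 + (4 + 6*(2 - 4*(-2 + 4)*(-1))))*(-94) = (90 + (4 + 6*(2 - 8*(-1))))*(-94) = (90 + (4 + 6*(2 - 4*(-2))))*(-94) = (90 + (4 + 6*(2 + 8)))*(-94) = (90 + (4 + 6*10))*(-94) = (90 + (4 + 60))*(-94) = (90 + 64)*(-94) = 154*(-94) = -14476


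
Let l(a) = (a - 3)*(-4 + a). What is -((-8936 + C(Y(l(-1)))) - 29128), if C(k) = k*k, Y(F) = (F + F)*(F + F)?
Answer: -2521936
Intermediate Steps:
l(a) = (-4 + a)*(-3 + a) (l(a) = (-3 + a)*(-4 + a) = (-4 + a)*(-3 + a))
Y(F) = 4*F² (Y(F) = (2*F)*(2*F) = 4*F²)
C(k) = k²
-((-8936 + C(Y(l(-1)))) - 29128) = -((-8936 + (4*(12 + (-1)² - 7*(-1))²)²) - 29128) = -((-8936 + (4*(12 + 1 + 7)²)²) - 29128) = -((-8936 + (4*20²)²) - 29128) = -((-8936 + (4*400)²) - 29128) = -((-8936 + 1600²) - 29128) = -((-8936 + 2560000) - 29128) = -(2551064 - 29128) = -1*2521936 = -2521936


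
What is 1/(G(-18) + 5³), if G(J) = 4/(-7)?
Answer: 7/871 ≈ 0.0080367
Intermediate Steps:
G(J) = -4/7 (G(J) = 4*(-⅐) = -4/7)
1/(G(-18) + 5³) = 1/(-4/7 + 5³) = 1/(-4/7 + 125) = 1/(871/7) = 7/871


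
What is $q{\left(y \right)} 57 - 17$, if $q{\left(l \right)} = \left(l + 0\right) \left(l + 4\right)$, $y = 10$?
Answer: $7963$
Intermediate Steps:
$q{\left(l \right)} = l \left(4 + l\right)$
$q{\left(y \right)} 57 - 17 = 10 \left(4 + 10\right) 57 - 17 = 10 \cdot 14 \cdot 57 - 17 = 140 \cdot 57 - 17 = 7980 - 17 = 7963$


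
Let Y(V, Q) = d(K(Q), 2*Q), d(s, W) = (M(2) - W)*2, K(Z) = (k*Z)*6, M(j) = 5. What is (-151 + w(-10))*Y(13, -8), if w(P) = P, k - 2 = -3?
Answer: -6762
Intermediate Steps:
k = -1 (k = 2 - 3 = -1)
K(Z) = -6*Z (K(Z) = -Z*6 = -6*Z)
d(s, W) = 10 - 2*W (d(s, W) = (5 - W)*2 = 10 - 2*W)
Y(V, Q) = 10 - 4*Q
(-151 + w(-10))*Y(13, -8) = (-151 - 10)*(10 - 4*(-8)) = -161*(10 + 32) = -161*42 = -6762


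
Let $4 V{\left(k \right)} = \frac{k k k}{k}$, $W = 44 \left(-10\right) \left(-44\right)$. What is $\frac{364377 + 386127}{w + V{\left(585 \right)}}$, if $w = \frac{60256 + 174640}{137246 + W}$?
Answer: $\frac{235066858848}{26797713967} \approx 8.7719$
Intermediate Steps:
$W = 19360$ ($W = \left(-440\right) \left(-44\right) = 19360$)
$w = \frac{117448}{78303}$ ($w = \frac{60256 + 174640}{137246 + 19360} = \frac{234896}{156606} = 234896 \cdot \frac{1}{156606} = \frac{117448}{78303} \approx 1.4999$)
$V{\left(k \right)} = \frac{k^{2}}{4}$ ($V{\left(k \right)} = \frac{k k k \frac{1}{k}}{4} = \frac{k^{2} k \frac{1}{k}}{4} = \frac{k^{3} \frac{1}{k}}{4} = \frac{k^{2}}{4}$)
$\frac{364377 + 386127}{w + V{\left(585 \right)}} = \frac{364377 + 386127}{\frac{117448}{78303} + \frac{585^{2}}{4}} = \frac{750504}{\frac{117448}{78303} + \frac{1}{4} \cdot 342225} = \frac{750504}{\frac{117448}{78303} + \frac{342225}{4}} = \frac{750504}{\frac{26797713967}{313212}} = 750504 \cdot \frac{313212}{26797713967} = \frac{235066858848}{26797713967}$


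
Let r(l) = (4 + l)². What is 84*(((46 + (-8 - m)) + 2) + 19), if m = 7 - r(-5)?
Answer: 4452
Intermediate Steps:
m = 6 (m = 7 - (4 - 5)² = 7 - 1*(-1)² = 7 - 1*1 = 7 - 1 = 6)
84*(((46 + (-8 - m)) + 2) + 19) = 84*(((46 + (-8 - 1*6)) + 2) + 19) = 84*(((46 + (-8 - 6)) + 2) + 19) = 84*(((46 - 14) + 2) + 19) = 84*((32 + 2) + 19) = 84*(34 + 19) = 84*53 = 4452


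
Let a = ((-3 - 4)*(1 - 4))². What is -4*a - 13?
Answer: -1777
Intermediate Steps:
a = 441 (a = (-7*(-3))² = 21² = 441)
-4*a - 13 = -4*441 - 13 = -1764 - 13 = -1777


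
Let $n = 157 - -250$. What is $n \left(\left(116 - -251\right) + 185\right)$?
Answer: $224664$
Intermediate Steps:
$n = 407$ ($n = 157 + 250 = 407$)
$n \left(\left(116 - -251\right) + 185\right) = 407 \left(\left(116 - -251\right) + 185\right) = 407 \left(\left(116 + 251\right) + 185\right) = 407 \left(367 + 185\right) = 407 \cdot 552 = 224664$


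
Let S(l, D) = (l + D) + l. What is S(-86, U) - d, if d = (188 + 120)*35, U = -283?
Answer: -11235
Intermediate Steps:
S(l, D) = D + 2*l (S(l, D) = (D + l) + l = D + 2*l)
d = 10780 (d = 308*35 = 10780)
S(-86, U) - d = (-283 + 2*(-86)) - 1*10780 = (-283 - 172) - 10780 = -455 - 10780 = -11235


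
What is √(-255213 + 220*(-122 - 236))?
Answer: I*√333973 ≈ 577.9*I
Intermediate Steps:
√(-255213 + 220*(-122 - 236)) = √(-255213 + 220*(-358)) = √(-255213 - 78760) = √(-333973) = I*√333973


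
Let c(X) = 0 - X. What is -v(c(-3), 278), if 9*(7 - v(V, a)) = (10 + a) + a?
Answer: 503/9 ≈ 55.889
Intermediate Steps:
c(X) = -X
v(V, a) = 53/9 - 2*a/9 (v(V, a) = 7 - ((10 + a) + a)/9 = 7 - (10 + 2*a)/9 = 7 + (-10/9 - 2*a/9) = 53/9 - 2*a/9)
-v(c(-3), 278) = -(53/9 - 2/9*278) = -(53/9 - 556/9) = -1*(-503/9) = 503/9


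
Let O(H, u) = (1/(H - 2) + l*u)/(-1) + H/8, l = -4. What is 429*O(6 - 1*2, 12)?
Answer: 20592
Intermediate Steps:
O(H, u) = -1/(-2 + H) + 4*u + H/8 (O(H, u) = (1/(H - 2) - 4*u)/(-1) + H/8 = (1/(-2 + H) - 4*u)*(-1) + H*(⅛) = (-1/(-2 + H) + 4*u) + H/8 = -1/(-2 + H) + 4*u + H/8)
429*O(6 - 1*2, 12) = 429*((-8 + (6 - 1*2)² - 64*12 - 2*(6 - 1*2) + 32*(6 - 1*2)*12)/(8*(-2 + (6 - 1*2)))) = 429*((-8 + (6 - 2)² - 768 - 2*(6 - 2) + 32*(6 - 2)*12)/(8*(-2 + (6 - 2)))) = 429*((-8 + 4² - 768 - 2*4 + 32*4*12)/(8*(-2 + 4))) = 429*((⅛)*(-8 + 16 - 768 - 8 + 1536)/2) = 429*((⅛)*(½)*768) = 429*48 = 20592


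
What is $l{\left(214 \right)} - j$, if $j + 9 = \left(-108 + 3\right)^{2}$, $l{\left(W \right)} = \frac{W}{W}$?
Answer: $-11015$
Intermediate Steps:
$l{\left(W \right)} = 1$
$j = 11016$ ($j = -9 + \left(-108 + 3\right)^{2} = -9 + \left(-105\right)^{2} = -9 + 11025 = 11016$)
$l{\left(214 \right)} - j = 1 - 11016 = -11015$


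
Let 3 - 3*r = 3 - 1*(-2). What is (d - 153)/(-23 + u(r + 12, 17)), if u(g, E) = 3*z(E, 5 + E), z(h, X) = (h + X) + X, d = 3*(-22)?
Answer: -219/160 ≈ -1.3687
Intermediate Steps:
r = -⅔ (r = 1 - (3 - 1*(-2))/3 = 1 - (3 + 2)/3 = 1 - ⅓*5 = 1 - 5/3 = -⅔ ≈ -0.66667)
d = -66
z(h, X) = h + 2*X (z(h, X) = (X + h) + X = h + 2*X)
u(g, E) = 30 + 9*E (u(g, E) = 3*(E + 2*(5 + E)) = 3*(E + (10 + 2*E)) = 3*(10 + 3*E) = 30 + 9*E)
(d - 153)/(-23 + u(r + 12, 17)) = (-66 - 153)/(-23 + (30 + 9*17)) = -219/(-23 + (30 + 153)) = -219/(-23 + 183) = -219/160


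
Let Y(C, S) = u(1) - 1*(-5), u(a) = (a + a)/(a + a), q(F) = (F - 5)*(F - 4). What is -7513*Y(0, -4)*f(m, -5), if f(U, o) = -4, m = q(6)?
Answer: 180312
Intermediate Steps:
q(F) = (-5 + F)*(-4 + F)
m = 2 (m = 20 + 6² - 9*6 = 20 + 36 - 54 = 2)
u(a) = 1 (u(a) = (2*a)/((2*a)) = (2*a)*(1/(2*a)) = 1)
Y(C, S) = 6 (Y(C, S) = 1 - 1*(-5) = 1 + 5 = 6)
-7513*Y(0, -4)*f(m, -5) = -45078*(-4) = -7513*(-24) = 180312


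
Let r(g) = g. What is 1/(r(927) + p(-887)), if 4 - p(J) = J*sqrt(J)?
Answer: 931/698730864 - 887*I*sqrt(887)/698730864 ≈ 1.3324e-6 - 3.7807e-5*I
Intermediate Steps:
p(J) = 4 - J**(3/2) (p(J) = 4 - J*sqrt(J) = 4 - J**(3/2))
1/(r(927) + p(-887)) = 1/(927 + (4 - (-887)**(3/2))) = 1/(927 + (4 - (-887)*I*sqrt(887))) = 1/(927 + (4 + 887*I*sqrt(887))) = 1/(931 + 887*I*sqrt(887))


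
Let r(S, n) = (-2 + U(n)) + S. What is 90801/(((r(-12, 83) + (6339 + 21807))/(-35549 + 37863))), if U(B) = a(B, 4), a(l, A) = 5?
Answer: 70037838/9379 ≈ 7467.5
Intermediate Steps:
U(B) = 5
r(S, n) = 3 + S (r(S, n) = (-2 + 5) + S = 3 + S)
90801/(((r(-12, 83) + (6339 + 21807))/(-35549 + 37863))) = 90801/((((3 - 12) + (6339 + 21807))/(-35549 + 37863))) = 90801/(((-9 + 28146)/2314)) = 90801/((28137*(1/2314))) = 90801/(28137/2314) = 90801*(2314/28137) = 70037838/9379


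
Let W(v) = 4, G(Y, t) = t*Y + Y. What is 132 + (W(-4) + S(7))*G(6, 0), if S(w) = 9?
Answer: 210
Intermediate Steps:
G(Y, t) = Y + Y*t (G(Y, t) = Y*t + Y = Y + Y*t)
132 + (W(-4) + S(7))*G(6, 0) = 132 + (4 + 9)*(6*(1 + 0)) = 132 + 13*(6*1) = 132 + 13*6 = 132 + 78 = 210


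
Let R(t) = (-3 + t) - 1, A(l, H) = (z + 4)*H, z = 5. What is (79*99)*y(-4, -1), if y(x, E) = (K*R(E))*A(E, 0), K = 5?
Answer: 0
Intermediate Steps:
A(l, H) = 9*H (A(l, H) = (5 + 4)*H = 9*H)
R(t) = -4 + t
y(x, E) = 0 (y(x, E) = (5*(-4 + E))*(9*0) = (-20 + 5*E)*0 = 0)
(79*99)*y(-4, -1) = (79*99)*0 = 7821*0 = 0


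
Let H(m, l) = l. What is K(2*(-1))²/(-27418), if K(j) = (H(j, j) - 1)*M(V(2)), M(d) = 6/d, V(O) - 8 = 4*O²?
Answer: -9/438688 ≈ -2.0516e-5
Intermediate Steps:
V(O) = 8 + 4*O²
K(j) = -¼ + j/4 (K(j) = (j - 1)*(6/(8 + 4*2²)) = (-1 + j)*(6/(8 + 4*4)) = (-1 + j)*(6/(8 + 16)) = (-1 + j)*(6/24) = (-1 + j)*(6*(1/24)) = (-1 + j)*(¼) = -¼ + j/4)
K(2*(-1))²/(-27418) = (-¼ + (2*(-1))/4)²/(-27418) = (-¼ + (¼)*(-2))²*(-1/27418) = (-¼ - ½)²*(-1/27418) = (-¾)²*(-1/27418) = (9/16)*(-1/27418) = -9/438688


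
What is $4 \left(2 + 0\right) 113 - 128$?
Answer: $776$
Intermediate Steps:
$4 \left(2 + 0\right) 113 - 128 = 4 \cdot 2 \cdot 113 - 128 = 8 \cdot 113 - 128 = 904 - 128 = 776$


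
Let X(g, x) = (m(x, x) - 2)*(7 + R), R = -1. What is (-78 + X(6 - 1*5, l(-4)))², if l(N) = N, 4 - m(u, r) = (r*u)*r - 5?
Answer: 121104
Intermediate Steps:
m(u, r) = 9 - u*r² (m(u, r) = 4 - ((r*u)*r - 5) = 4 - (u*r² - 5) = 4 - (-5 + u*r²) = 4 + (5 - u*r²) = 9 - u*r²)
X(g, x) = 42 - 6*x³ (X(g, x) = ((9 - x*x²) - 2)*(7 - 1) = ((9 - x³) - 2)*6 = (7 - x³)*6 = 42 - 6*x³)
(-78 + X(6 - 1*5, l(-4)))² = (-78 + (42 - 6*(-4)³))² = (-78 + (42 - 6*(-64)))² = (-78 + (42 + 384))² = (-78 + 426)² = 348² = 121104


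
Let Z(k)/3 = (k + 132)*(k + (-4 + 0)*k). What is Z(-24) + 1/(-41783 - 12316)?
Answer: 1262021471/54099 ≈ 23328.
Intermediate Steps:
Z(k) = -9*k*(132 + k) (Z(k) = 3*((k + 132)*(k + (-4 + 0)*k)) = 3*((132 + k)*(k - 4*k)) = 3*((132 + k)*(-3*k)) = 3*(-3*k*(132 + k)) = -9*k*(132 + k))
Z(-24) + 1/(-41783 - 12316) = -9*(-24)*(132 - 24) + 1/(-41783 - 12316) = -9*(-24)*108 + 1/(-54099) = 23328 - 1/54099 = 1262021471/54099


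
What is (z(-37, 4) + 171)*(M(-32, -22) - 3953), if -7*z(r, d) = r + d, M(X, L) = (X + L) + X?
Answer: -709710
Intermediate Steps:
M(X, L) = L + 2*X (M(X, L) = (L + X) + X = L + 2*X)
z(r, d) = -d/7 - r/7 (z(r, d) = -(r + d)/7 = -(d + r)/7 = -d/7 - r/7)
(z(-37, 4) + 171)*(M(-32, -22) - 3953) = ((-⅐*4 - ⅐*(-37)) + 171)*((-22 + 2*(-32)) - 3953) = ((-4/7 + 37/7) + 171)*((-22 - 64) - 3953) = (33/7 + 171)*(-86 - 3953) = (1230/7)*(-4039) = -709710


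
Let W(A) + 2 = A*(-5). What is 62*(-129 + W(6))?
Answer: -9982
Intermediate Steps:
W(A) = -2 - 5*A (W(A) = -2 + A*(-5) = -2 - 5*A)
62*(-129 + W(6)) = 62*(-129 + (-2 - 5*6)) = 62*(-129 + (-2 - 30)) = 62*(-129 - 32) = 62*(-161) = -9982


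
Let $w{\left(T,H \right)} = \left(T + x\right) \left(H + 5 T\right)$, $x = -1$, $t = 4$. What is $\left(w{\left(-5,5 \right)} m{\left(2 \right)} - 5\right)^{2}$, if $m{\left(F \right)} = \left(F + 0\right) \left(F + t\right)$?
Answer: $2059225$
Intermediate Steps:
$w{\left(T,H \right)} = \left(-1 + T\right) \left(H + 5 T\right)$ ($w{\left(T,H \right)} = \left(T - 1\right) \left(H + 5 T\right) = \left(-1 + T\right) \left(H + 5 T\right)$)
$m{\left(F \right)} = F \left(4 + F\right)$ ($m{\left(F \right)} = \left(F + 0\right) \left(F + 4\right) = F \left(4 + F\right)$)
$\left(w{\left(-5,5 \right)} m{\left(2 \right)} - 5\right)^{2} = \left(\left(\left(-1\right) 5 - -25 + 5 \left(-5\right)^{2} + 5 \left(-5\right)\right) 2 \left(4 + 2\right) - 5\right)^{2} = \left(\left(-5 + 25 + 5 \cdot 25 - 25\right) 2 \cdot 6 - 5\right)^{2} = \left(\left(-5 + 25 + 125 - 25\right) 12 - 5\right)^{2} = \left(120 \cdot 12 - 5\right)^{2} = \left(1440 - 5\right)^{2} = 1435^{2} = 2059225$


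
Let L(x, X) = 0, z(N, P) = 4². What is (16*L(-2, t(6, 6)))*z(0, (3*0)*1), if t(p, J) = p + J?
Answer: 0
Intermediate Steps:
z(N, P) = 16
t(p, J) = J + p
(16*L(-2, t(6, 6)))*z(0, (3*0)*1) = (16*0)*16 = 0*16 = 0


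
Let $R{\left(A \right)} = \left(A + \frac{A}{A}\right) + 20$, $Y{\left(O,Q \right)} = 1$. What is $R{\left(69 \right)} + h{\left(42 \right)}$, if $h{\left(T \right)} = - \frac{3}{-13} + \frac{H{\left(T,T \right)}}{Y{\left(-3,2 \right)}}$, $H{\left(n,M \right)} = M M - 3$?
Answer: $\frac{24066}{13} \approx 1851.2$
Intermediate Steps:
$H{\left(n,M \right)} = -3 + M^{2}$ ($H{\left(n,M \right)} = M^{2} - 3 = -3 + M^{2}$)
$R{\left(A \right)} = 21 + A$ ($R{\left(A \right)} = \left(A + 1\right) + 20 = \left(1 + A\right) + 20 = 21 + A$)
$h{\left(T \right)} = - \frac{36}{13} + T^{2}$ ($h{\left(T \right)} = - \frac{3}{-13} + \frac{-3 + T^{2}}{1} = \left(-3\right) \left(- \frac{1}{13}\right) + \left(-3 + T^{2}\right) 1 = \frac{3}{13} + \left(-3 + T^{2}\right) = - \frac{36}{13} + T^{2}$)
$R{\left(69 \right)} + h{\left(42 \right)} = \left(21 + 69\right) - \left(\frac{36}{13} - 42^{2}\right) = 90 + \left(- \frac{36}{13} + 1764\right) = 90 + \frac{22896}{13} = \frac{24066}{13}$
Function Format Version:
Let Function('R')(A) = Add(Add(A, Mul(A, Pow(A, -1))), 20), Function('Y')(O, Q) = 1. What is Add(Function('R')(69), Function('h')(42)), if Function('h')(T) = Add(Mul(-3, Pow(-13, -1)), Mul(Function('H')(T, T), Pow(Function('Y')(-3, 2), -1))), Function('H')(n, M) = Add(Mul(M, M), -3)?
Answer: Rational(24066, 13) ≈ 1851.2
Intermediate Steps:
Function('H')(n, M) = Add(-3, Pow(M, 2)) (Function('H')(n, M) = Add(Pow(M, 2), -3) = Add(-3, Pow(M, 2)))
Function('R')(A) = Add(21, A) (Function('R')(A) = Add(Add(A, 1), 20) = Add(Add(1, A), 20) = Add(21, A))
Function('h')(T) = Add(Rational(-36, 13), Pow(T, 2)) (Function('h')(T) = Add(Mul(-3, Pow(-13, -1)), Mul(Add(-3, Pow(T, 2)), Pow(1, -1))) = Add(Mul(-3, Rational(-1, 13)), Mul(Add(-3, Pow(T, 2)), 1)) = Add(Rational(3, 13), Add(-3, Pow(T, 2))) = Add(Rational(-36, 13), Pow(T, 2)))
Add(Function('R')(69), Function('h')(42)) = Add(Add(21, 69), Add(Rational(-36, 13), Pow(42, 2))) = Add(90, Add(Rational(-36, 13), 1764)) = Add(90, Rational(22896, 13)) = Rational(24066, 13)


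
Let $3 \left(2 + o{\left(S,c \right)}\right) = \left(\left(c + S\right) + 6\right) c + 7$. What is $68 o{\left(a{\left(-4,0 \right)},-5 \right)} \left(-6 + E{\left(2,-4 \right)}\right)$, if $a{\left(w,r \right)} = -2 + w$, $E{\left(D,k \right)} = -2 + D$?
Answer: $-3536$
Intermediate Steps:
$o{\left(S,c \right)} = \frac{1}{3} + \frac{c \left(6 + S + c\right)}{3}$ ($o{\left(S,c \right)} = -2 + \frac{\left(\left(c + S\right) + 6\right) c + 7}{3} = -2 + \frac{\left(\left(S + c\right) + 6\right) c + 7}{3} = -2 + \frac{\left(6 + S + c\right) c + 7}{3} = -2 + \frac{c \left(6 + S + c\right) + 7}{3} = -2 + \frac{7 + c \left(6 + S + c\right)}{3} = -2 + \left(\frac{7}{3} + \frac{c \left(6 + S + c\right)}{3}\right) = \frac{1}{3} + \frac{c \left(6 + S + c\right)}{3}$)
$68 o{\left(a{\left(-4,0 \right)},-5 \right)} \left(-6 + E{\left(2,-4 \right)}\right) = 68 \left(\frac{1}{3} + 2 \left(-5\right) + \frac{\left(-5\right)^{2}}{3} + \frac{1}{3} \left(-2 - 4\right) \left(-5\right)\right) \left(-6 + \left(-2 + 2\right)\right) = 68 \left(\frac{1}{3} - 10 + \frac{1}{3} \cdot 25 + \frac{1}{3} \left(-6\right) \left(-5\right)\right) \left(-6 + 0\right) = 68 \left(\frac{1}{3} - 10 + \frac{25}{3} + 10\right) \left(-6\right) = 68 \cdot \frac{26}{3} \left(-6\right) = 68 \left(-52\right) = -3536$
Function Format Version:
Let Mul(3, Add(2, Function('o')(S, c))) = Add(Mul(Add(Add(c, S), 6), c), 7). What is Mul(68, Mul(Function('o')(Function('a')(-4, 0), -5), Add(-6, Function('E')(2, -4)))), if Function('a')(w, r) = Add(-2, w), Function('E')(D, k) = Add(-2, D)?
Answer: -3536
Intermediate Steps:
Function('o')(S, c) = Add(Rational(1, 3), Mul(Rational(1, 3), c, Add(6, S, c))) (Function('o')(S, c) = Add(-2, Mul(Rational(1, 3), Add(Mul(Add(Add(c, S), 6), c), 7))) = Add(-2, Mul(Rational(1, 3), Add(Mul(Add(Add(S, c), 6), c), 7))) = Add(-2, Mul(Rational(1, 3), Add(Mul(Add(6, S, c), c), 7))) = Add(-2, Mul(Rational(1, 3), Add(Mul(c, Add(6, S, c)), 7))) = Add(-2, Mul(Rational(1, 3), Add(7, Mul(c, Add(6, S, c))))) = Add(-2, Add(Rational(7, 3), Mul(Rational(1, 3), c, Add(6, S, c)))) = Add(Rational(1, 3), Mul(Rational(1, 3), c, Add(6, S, c))))
Mul(68, Mul(Function('o')(Function('a')(-4, 0), -5), Add(-6, Function('E')(2, -4)))) = Mul(68, Mul(Add(Rational(1, 3), Mul(2, -5), Mul(Rational(1, 3), Pow(-5, 2)), Mul(Rational(1, 3), Add(-2, -4), -5)), Add(-6, Add(-2, 2)))) = Mul(68, Mul(Add(Rational(1, 3), -10, Mul(Rational(1, 3), 25), Mul(Rational(1, 3), -6, -5)), Add(-6, 0))) = Mul(68, Mul(Add(Rational(1, 3), -10, Rational(25, 3), 10), -6)) = Mul(68, Mul(Rational(26, 3), -6)) = Mul(68, -52) = -3536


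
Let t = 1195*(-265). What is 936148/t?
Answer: -936148/316675 ≈ -2.9562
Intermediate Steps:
t = -316675
936148/t = 936148/(-316675) = 936148*(-1/316675) = -936148/316675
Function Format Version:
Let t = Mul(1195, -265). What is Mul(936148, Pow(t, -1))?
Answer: Rational(-936148, 316675) ≈ -2.9562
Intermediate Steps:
t = -316675
Mul(936148, Pow(t, -1)) = Mul(936148, Pow(-316675, -1)) = Mul(936148, Rational(-1, 316675)) = Rational(-936148, 316675)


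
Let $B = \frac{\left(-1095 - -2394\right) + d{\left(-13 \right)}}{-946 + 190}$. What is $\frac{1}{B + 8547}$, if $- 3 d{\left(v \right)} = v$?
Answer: $\frac{1134}{9690343} \approx 0.00011702$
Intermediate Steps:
$d{\left(v \right)} = - \frac{v}{3}$
$B = - \frac{1955}{1134}$ ($B = \frac{\left(-1095 - -2394\right) - - \frac{13}{3}}{-946 + 190} = \frac{\left(-1095 + 2394\right) + \frac{13}{3}}{-756} = \left(1299 + \frac{13}{3}\right) \left(- \frac{1}{756}\right) = \frac{3910}{3} \left(- \frac{1}{756}\right) = - \frac{1955}{1134} \approx -1.724$)
$\frac{1}{B + 8547} = \frac{1}{- \frac{1955}{1134} + 8547} = \frac{1}{\frac{9690343}{1134}} = \frac{1134}{9690343}$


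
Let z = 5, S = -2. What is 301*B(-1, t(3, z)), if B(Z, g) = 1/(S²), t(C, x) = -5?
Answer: 301/4 ≈ 75.250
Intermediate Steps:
B(Z, g) = ¼ (B(Z, g) = 1/((-2)²) = 1/4 = ¼)
301*B(-1, t(3, z)) = 301*(¼) = 301/4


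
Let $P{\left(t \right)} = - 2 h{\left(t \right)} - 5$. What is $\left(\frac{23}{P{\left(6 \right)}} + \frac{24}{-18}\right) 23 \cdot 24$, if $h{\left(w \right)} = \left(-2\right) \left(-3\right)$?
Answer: $- \frac{25208}{17} \approx -1482.8$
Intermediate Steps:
$h{\left(w \right)} = 6$
$P{\left(t \right)} = -17$ ($P{\left(t \right)} = \left(-2\right) 6 - 5 = -12 - 5 = -17$)
$\left(\frac{23}{P{\left(6 \right)}} + \frac{24}{-18}\right) 23 \cdot 24 = \left(\frac{23}{-17} + \frac{24}{-18}\right) 23 \cdot 24 = \left(23 \left(- \frac{1}{17}\right) + 24 \left(- \frac{1}{18}\right)\right) 23 \cdot 24 = \left(- \frac{23}{17} - \frac{4}{3}\right) 23 \cdot 24 = \left(- \frac{137}{51}\right) 23 \cdot 24 = \left(- \frac{3151}{51}\right) 24 = - \frac{25208}{17}$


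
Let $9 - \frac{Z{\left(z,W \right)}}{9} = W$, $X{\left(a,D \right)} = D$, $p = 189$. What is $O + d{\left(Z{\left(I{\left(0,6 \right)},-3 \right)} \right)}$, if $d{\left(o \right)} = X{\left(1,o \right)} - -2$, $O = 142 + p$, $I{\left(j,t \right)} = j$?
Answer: $441$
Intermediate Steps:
$Z{\left(z,W \right)} = 81 - 9 W$
$O = 331$ ($O = 142 + 189 = 331$)
$d{\left(o \right)} = 2 + o$ ($d{\left(o \right)} = o - -2 = o + 2 = 2 + o$)
$O + d{\left(Z{\left(I{\left(0,6 \right)},-3 \right)} \right)} = 331 + \left(2 + \left(81 - -27\right)\right) = 331 + \left(2 + \left(81 + 27\right)\right) = 331 + \left(2 + 108\right) = 331 + 110 = 441$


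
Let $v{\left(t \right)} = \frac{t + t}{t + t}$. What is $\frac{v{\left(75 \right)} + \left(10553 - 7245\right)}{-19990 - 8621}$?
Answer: $- \frac{1103}{9537} \approx -0.11565$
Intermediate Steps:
$v{\left(t \right)} = 1$ ($v{\left(t \right)} = \frac{2 t}{2 t} = 2 t \frac{1}{2 t} = 1$)
$\frac{v{\left(75 \right)} + \left(10553 - 7245\right)}{-19990 - 8621} = \frac{1 + \left(10553 - 7245\right)}{-19990 - 8621} = \frac{1 + 3308}{-28611} = 3309 \left(- \frac{1}{28611}\right) = - \frac{1103}{9537}$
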